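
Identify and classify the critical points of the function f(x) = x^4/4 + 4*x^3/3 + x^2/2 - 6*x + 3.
f'(x) = x^3 + 4*x^2 + x - 6

Solve f'(x) = 0:
  Factor: x^3 + 4*x^2 + x - 6 = (x - 1)*(x + 2)*(x + 3) = 0.
  ⇒ x = -3, -2, 1

f''(x) = 3*x^2 + 8*x + 1
Second-derivative test at each critical point:
  f''(-3) = 4 > 0 → local minimum
  f''(-2) = -3 < 0 → local maximum
  f''(1) = 12 > 0 → local minimum

Critical points: x = -3 (local minimum); x = -2 (local maximum); x = 1 (local minimum)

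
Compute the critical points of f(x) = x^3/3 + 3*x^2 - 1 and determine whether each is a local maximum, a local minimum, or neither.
f'(x) = x*(x + 6)

Solve f'(x) = 0:
  Factor: x^2 + 6*x = x*(x + 6) = 0.
  ⇒ x = -6, 0

f''(x) = 2*x + 6
Second-derivative test at each critical point:
  f''(-6) = -6 < 0 → local maximum
  f''(0) = 6 > 0 → local minimum

Critical points: x = -6 (local maximum); x = 0 (local minimum)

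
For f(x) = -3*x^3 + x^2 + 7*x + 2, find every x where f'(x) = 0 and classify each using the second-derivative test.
f'(x) = -9*x^2 + 2*x + 7

Solve f'(x) = 0:
  Factor: -9*x^2 + 2*x + 7 = -(x - 1)*(9*x + 7) = 0.
  ⇒ x = -7/9, 1

f''(x) = 2 - 18*x
Second-derivative test at each critical point:
  f''(-7/9) = 16 > 0 → local minimum
  f''(1) = -16 < 0 → local maximum

Critical points: x = -7/9 (local minimum); x = 1 (local maximum)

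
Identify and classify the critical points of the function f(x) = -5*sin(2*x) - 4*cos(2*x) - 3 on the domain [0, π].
f'(x) = 8*sin(2*x) - 10*cos(2*x)

Solve f'(x) = 0 on [0, π]:
  f'(x) = 0 ⇔ -5*cos(2*x) = -4*sin(2*x) ⇔ tan(2*x) = 5/4, i.e. 2*x = arctan(5/4) + nπ; keep the solutions lying in [0, π].
  ⇒ x = atan(5/4)/2 ≈ 0.4480, atan(5/4)/2 + pi/2 ≈ 2.0188

f''(x) = 20*sin(2*x) + 16*cos(2*x)
Second-derivative test at each critical point:
  f''(0.4480) = 25.6125 > 0 → local minimum
  f''(2.0188) = -25.6125 < 0 → local maximum

Critical points: x = atan(5/4)/2 ≈ 0.4480 (local minimum); x = atan(5/4)/2 + pi/2 ≈ 2.0188 (local maximum)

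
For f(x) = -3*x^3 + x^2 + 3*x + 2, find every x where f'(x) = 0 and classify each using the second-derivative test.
f'(x) = -9*x^2 + 2*x + 3

Solve f'(x) = 0:
  9*x^2 - 2*x - 3 = 0 has no rational roots; quadratic formula: x = (2 ± √112)/18.
  ⇒ x = 1/9 - 2*sqrt(7)/9 ≈ -0.4768, 1/9 + 2*sqrt(7)/9 ≈ 0.6991

f''(x) = 2 - 18*x
Second-derivative test at each critical point:
  f''(-0.4768) = 10.5830 > 0 → local minimum
  f''(0.6991) = -10.5830 < 0 → local maximum

Critical points: x = 1/9 - 2*sqrt(7)/9 ≈ -0.4768 (local minimum); x = 1/9 + 2*sqrt(7)/9 ≈ 0.6991 (local maximum)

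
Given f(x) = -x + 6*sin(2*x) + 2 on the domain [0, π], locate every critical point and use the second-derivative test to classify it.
f'(x) = 12*cos(2*x) - 1

Solve f'(x) = 0 on [0, π]:
  f'(x) = 0 ⇔ cos(2*x) = 1/12, i.e. 2*x = ±arccos(1/12) + 2nπ; keep the solutions lying in [0, π].
  ⇒ x = acos(1/12)/2 ≈ 0.7437, pi - acos(1/12)/2 ≈ 2.3979

f''(x) = -24*sin(2*x)
Second-derivative test at each critical point:
  f''(0.7437) = -23.9165 < 0 → local maximum
  f''(2.3979) = 23.9165 > 0 → local minimum

Critical points: x = acos(1/12)/2 ≈ 0.7437 (local maximum); x = pi - acos(1/12)/2 ≈ 2.3979 (local minimum)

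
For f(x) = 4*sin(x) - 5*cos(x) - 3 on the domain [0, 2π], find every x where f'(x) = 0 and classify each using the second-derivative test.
f'(x) = 5*sin(x) + 4*cos(x)

Solve f'(x) = 0 on [0, 2π]:
  f'(x) = 0 ⇔ 4*cos(x) = -5*sin(x) ⇔ tan(x) = -4/5, i.e. x = arctan(-4/5) + nπ; keep the solutions lying in [0, 2π].
  ⇒ x = pi - atan(4/5) ≈ 2.4669, -atan(4/5) + 2*pi ≈ 5.6084

f''(x) = -4*sin(x) + 5*cos(x)
Second-derivative test at each critical point:
  f''(2.4669) = -6.4031 < 0 → local maximum
  f''(5.6084) = 6.4031 > 0 → local minimum

Critical points: x = pi - atan(4/5) ≈ 2.4669 (local maximum); x = -atan(4/5) + 2*pi ≈ 5.6084 (local minimum)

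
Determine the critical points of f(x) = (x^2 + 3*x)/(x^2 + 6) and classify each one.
f'(x) = 3*(-x^2 + 4*x + 6)/(x^4 + 12*x^2 + 36)

Solve f'(x) = 0:
  f'(x) = -3*(x^2 - 4*x - 6)/(x^2 + 6)^2; the denominator is positive wherever f is defined, so f'(x) = 0 ⇔ -3*x^2 + 12*x + 18 = 0.
  Factor: -3*x^2 + 12*x + 18 = -3*(x^2 - 4*x - 6); x^2 - 4*x - 6 = 0 has no rational roots; quadratic formula: x = (4 ± √40)/2.
  ⇒ x = 2 - sqrt(10) ≈ -1.1623, 2 + sqrt(10) ≈ 5.1623

f''(x) = 6*(x^3 - 6*x^2 - 18*x + 12)/(x^6 + 18*x^4 + 108*x^2 + 216)
Second-derivative test at each critical point:
  f''(-1.1623) = 0.3511 > 0 → local minimum
  f''(5.1623) = -0.0178 < 0 → local maximum

Critical points: x = 2 - sqrt(10) ≈ -1.1623 (local minimum); x = 2 + sqrt(10) ≈ 5.1623 (local maximum)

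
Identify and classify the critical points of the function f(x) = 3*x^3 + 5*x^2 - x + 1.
f'(x) = 9*x^2 + 10*x - 1

Solve f'(x) = 0:
  9*x^2 + 10*x - 1 = 0 has no rational roots; quadratic formula: x = (-10 ± √136)/18.
  ⇒ x = -sqrt(34)/9 - 5/9 ≈ -1.2034, -5/9 + sqrt(34)/9 ≈ 0.0923

f''(x) = 18*x + 10
Second-derivative test at each critical point:
  f''(-1.2034) = -11.6619 < 0 → local maximum
  f''(0.0923) = 11.6619 > 0 → local minimum

Critical points: x = -sqrt(34)/9 - 5/9 ≈ -1.2034 (local maximum); x = -5/9 + sqrt(34)/9 ≈ 0.0923 (local minimum)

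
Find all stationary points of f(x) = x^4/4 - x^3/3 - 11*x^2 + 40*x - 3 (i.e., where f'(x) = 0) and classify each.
f'(x) = x^3 - x^2 - 22*x + 40

Solve f'(x) = 0:
  Factor: x^3 - x^2 - 22*x + 40 = (x - 4)*(x - 2)*(x + 5) = 0.
  ⇒ x = -5, 2, 4

f''(x) = 3*x^2 - 2*x - 22
Second-derivative test at each critical point:
  f''(-5) = 63 > 0 → local minimum
  f''(2) = -14 < 0 → local maximum
  f''(4) = 18 > 0 → local minimum

Critical points: x = -5 (local minimum); x = 2 (local maximum); x = 4 (local minimum)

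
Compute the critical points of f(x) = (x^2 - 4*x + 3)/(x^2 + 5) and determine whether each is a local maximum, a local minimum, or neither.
f'(x) = 4*(x^2 + x - 5)/(x^4 + 10*x^2 + 25)

Solve f'(x) = 0:
  f'(x) = 4*(x^2 + x - 5)/(x^2 + 5)^2; the denominator is positive wherever f is defined, so f'(x) = 0 ⇔ 4*x^2 + 4*x - 20 = 0.
  Factor: 4*x^2 + 4*x - 20 = 4*(x^2 + x - 5); x^2 + x - 5 = 0 has no rational roots; quadratic formula: x = (-1 ± √21)/2.
  ⇒ x = -sqrt(21)/2 - 1/2 ≈ -2.7913, -1/2 + sqrt(21)/2 ≈ 1.7913

f''(x) = 4*(-2*x^3 - 3*x^2 + 30*x + 5)/(x^6 + 15*x^4 + 75*x^2 + 125)
Second-derivative test at each critical point:
  f''(-2.7913) = -0.1120 < 0 → local maximum
  f''(1.7913) = 0.2720 > 0 → local minimum

Critical points: x = -sqrt(21)/2 - 1/2 ≈ -2.7913 (local maximum); x = -1/2 + sqrt(21)/2 ≈ 1.7913 (local minimum)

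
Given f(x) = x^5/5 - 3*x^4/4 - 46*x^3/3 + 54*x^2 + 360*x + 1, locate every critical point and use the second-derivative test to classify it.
f'(x) = x^4 - 3*x^3 - 46*x^2 + 108*x + 360

Solve f'(x) = 0:
  Factor: x^4 - 3*x^3 - 46*x^2 + 108*x + 360 = (x - 6)*(x - 5)*(x + 2)*(x + 6) = 0.
  ⇒ x = -6, -2, 5, 6

f''(x) = 4*x^3 - 9*x^2 - 92*x + 108
Second-derivative test at each critical point:
  f''(-6) = -528 < 0 → local maximum
  f''(-2) = 224 > 0 → local minimum
  f''(5) = -77 < 0 → local maximum
  f''(6) = 96 > 0 → local minimum

Critical points: x = -6 (local maximum); x = -2 (local minimum); x = 5 (local maximum); x = 6 (local minimum)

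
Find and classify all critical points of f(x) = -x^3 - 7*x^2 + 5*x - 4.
f'(x) = -3*x^2 - 14*x + 5

Solve f'(x) = 0:
  Factor: -3*x^2 - 14*x + 5 = -(x + 5)*(3*x - 1) = 0.
  ⇒ x = -5, 1/3

f''(x) = -6*x - 14
Second-derivative test at each critical point:
  f''(-5) = 16 > 0 → local minimum
  f''(1/3) = -16 < 0 → local maximum

Critical points: x = -5 (local minimum); x = 1/3 (local maximum)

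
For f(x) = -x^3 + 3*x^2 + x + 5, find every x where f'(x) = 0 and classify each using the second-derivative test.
f'(x) = -3*x^2 + 6*x + 1

Solve f'(x) = 0:
  3*x^2 - 6*x - 1 = 0 has no rational roots; quadratic formula: x = (6 ± √48)/6.
  ⇒ x = 1 - 2*sqrt(3)/3 ≈ -0.1547, 1 + 2*sqrt(3)/3 ≈ 2.1547

f''(x) = 6 - 6*x
Second-derivative test at each critical point:
  f''(-0.1547) = 6.9282 > 0 → local minimum
  f''(2.1547) = -6.9282 < 0 → local maximum

Critical points: x = 1 - 2*sqrt(3)/3 ≈ -0.1547 (local minimum); x = 1 + 2*sqrt(3)/3 ≈ 2.1547 (local maximum)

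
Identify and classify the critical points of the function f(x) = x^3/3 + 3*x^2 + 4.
f'(x) = x*(x + 6)

Solve f'(x) = 0:
  Factor: x^2 + 6*x = x*(x + 6) = 0.
  ⇒ x = -6, 0

f''(x) = 2*x + 6
Second-derivative test at each critical point:
  f''(-6) = -6 < 0 → local maximum
  f''(0) = 6 > 0 → local minimum

Critical points: x = -6 (local maximum); x = 0 (local minimum)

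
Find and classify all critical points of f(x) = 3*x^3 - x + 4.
f'(x) = 9*x^2 - 1

Solve f'(x) = 0:
  Factor: 9*x^2 - 1 = (3*x - 1)*(3*x + 1) = 0.
  ⇒ x = -1/3, 1/3

f''(x) = 18*x
Second-derivative test at each critical point:
  f''(-1/3) = -6 < 0 → local maximum
  f''(1/3) = 6 > 0 → local minimum

Critical points: x = -1/3 (local maximum); x = 1/3 (local minimum)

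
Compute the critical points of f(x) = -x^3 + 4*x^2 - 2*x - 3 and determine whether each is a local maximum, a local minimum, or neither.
f'(x) = -3*x^2 + 8*x - 2

Solve f'(x) = 0:
  3*x^2 - 8*x + 2 = 0 has no rational roots; quadratic formula: x = (8 ± √40)/6.
  ⇒ x = 4/3 - sqrt(10)/3 ≈ 0.2792, sqrt(10)/3 + 4/3 ≈ 2.3874

f''(x) = 8 - 6*x
Second-derivative test at each critical point:
  f''(0.2792) = 6.3246 > 0 → local minimum
  f''(2.3874) = -6.3246 < 0 → local maximum

Critical points: x = 4/3 - sqrt(10)/3 ≈ 0.2792 (local minimum); x = sqrt(10)/3 + 4/3 ≈ 2.3874 (local maximum)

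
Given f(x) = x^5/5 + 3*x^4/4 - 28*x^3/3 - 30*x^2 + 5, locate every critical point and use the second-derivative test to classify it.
f'(x) = x*(x^3 + 3*x^2 - 28*x - 60)

Solve f'(x) = 0:
  Factor: x^4 + 3*x^3 - 28*x^2 - 60*x = x*(x - 5)*(x + 2)*(x + 6) = 0.
  ⇒ x = -6, -2, 0, 5

f''(x) = 4*x^3 + 9*x^2 - 56*x - 60
Second-derivative test at each critical point:
  f''(-6) = -264 < 0 → local maximum
  f''(-2) = 56 > 0 → local minimum
  f''(0) = -60 < 0 → local maximum
  f''(5) = 385 > 0 → local minimum

Critical points: x = -6 (local maximum); x = -2 (local minimum); x = 0 (local maximum); x = 5 (local minimum)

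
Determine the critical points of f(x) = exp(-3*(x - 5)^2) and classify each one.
f'(x) = 6*(5 - x)*exp(-3*(x - 5)^2)

Solve f'(x) = 0:
  f'(x) = (30 - 6*x)·exp(-3*(x - 5)^2) and exp(-3*(x - 5)^2) > 0 for every x, so f'(x) = 0 ⇔ 30 - 6*x = 0.
  Factor: 30 - 6*x = -6*(x - 5) = 0.
  ⇒ x = 5

f''(x) = 6*(6*(x - 5)^2 - 1)*exp(-3*(x - 5)^2)
Second-derivative test at each critical point:
  f''(5) = -6 < 0 → local maximum

Critical points: x = 5 (local maximum)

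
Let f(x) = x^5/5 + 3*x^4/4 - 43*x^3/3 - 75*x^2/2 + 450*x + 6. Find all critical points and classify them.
f'(x) = x^4 + 3*x^3 - 43*x^2 - 75*x + 450

Solve f'(x) = 0:
  Factor: x^4 + 3*x^3 - 43*x^2 - 75*x + 450 = (x - 5)*(x - 3)*(x + 5)*(x + 6) = 0.
  ⇒ x = -6, -5, 3, 5

f''(x) = 4*x^3 + 9*x^2 - 86*x - 75
Second-derivative test at each critical point:
  f''(-6) = -99 < 0 → local maximum
  f''(-5) = 80 > 0 → local minimum
  f''(3) = -144 < 0 → local maximum
  f''(5) = 220 > 0 → local minimum

Critical points: x = -6 (local maximum); x = -5 (local minimum); x = 3 (local maximum); x = 5 (local minimum)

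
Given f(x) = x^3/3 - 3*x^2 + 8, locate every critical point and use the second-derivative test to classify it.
f'(x) = x*(x - 6)

Solve f'(x) = 0:
  Factor: x^2 - 6*x = x*(x - 6) = 0.
  ⇒ x = 0, 6

f''(x) = 2*x - 6
Second-derivative test at each critical point:
  f''(0) = -6 < 0 → local maximum
  f''(6) = 6 > 0 → local minimum

Critical points: x = 0 (local maximum); x = 6 (local minimum)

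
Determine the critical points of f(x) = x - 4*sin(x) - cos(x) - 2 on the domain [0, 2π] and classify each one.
f'(x) = sin(x) - 4*cos(x) + 1

Solve f'(x) = 0 on [0, 2π]:
  f'(x) = 0 ⇔ sin(x) - 4*cos(x) = -1. Write the left side as R·cos(x + φ) with R = √((-4)² + (-1)²) = sqrt(17), cos φ = -4*sqrt(17)/17, sin φ = -sqrt(17)/17; then cos(x + φ) = -sqrt(17)/17. Solve for x and keep the solutions lying in [0, 2π].
  ⇒ x = atan(15/8) ≈ 1.0808, 3*pi/2 ≈ 4.7124

f''(x) = 4*sin(x) + cos(x)
Second-derivative test at each critical point:
  f''(1.0808) = 4 > 0 → local minimum
  f''(4.7124) = -4 < 0 → local maximum

Critical points: x = atan(15/8) ≈ 1.0808 (local minimum); x = 3*pi/2 ≈ 4.7124 (local maximum)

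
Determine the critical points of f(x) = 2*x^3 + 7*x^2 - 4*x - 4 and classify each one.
f'(x) = 6*x^2 + 14*x - 4

Solve f'(x) = 0:
  Factor: 6*x^2 + 14*x - 4 = 2*(3*x^2 + 7*x - 2); 3*x^2 + 7*x - 2 = 0 has no rational roots; quadratic formula: x = (-7 ± √73)/6.
  ⇒ x = -sqrt(73)/6 - 7/6 ≈ -2.5907, -7/6 + sqrt(73)/6 ≈ 0.2573

f''(x) = 12*x + 14
Second-derivative test at each critical point:
  f''(-2.5907) = -17.0880 < 0 → local maximum
  f''(0.2573) = 17.0880 > 0 → local minimum

Critical points: x = -sqrt(73)/6 - 7/6 ≈ -2.5907 (local maximum); x = -7/6 + sqrt(73)/6 ≈ 0.2573 (local minimum)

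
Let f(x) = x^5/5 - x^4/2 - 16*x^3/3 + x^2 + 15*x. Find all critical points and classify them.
f'(x) = x^4 - 2*x^3 - 16*x^2 + 2*x + 15

Solve f'(x) = 0:
  Factor: x^4 - 2*x^3 - 16*x^2 + 2*x + 15 = (x - 5)*(x - 1)*(x + 1)*(x + 3) = 0.
  ⇒ x = -3, -1, 1, 5

f''(x) = 4*x^3 - 6*x^2 - 32*x + 2
Second-derivative test at each critical point:
  f''(-3) = -64 < 0 → local maximum
  f''(-1) = 24 > 0 → local minimum
  f''(1) = -32 < 0 → local maximum
  f''(5) = 192 > 0 → local minimum

Critical points: x = -3 (local maximum); x = -1 (local minimum); x = 1 (local maximum); x = 5 (local minimum)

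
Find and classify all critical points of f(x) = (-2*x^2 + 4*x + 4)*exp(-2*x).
f'(x) = 4*(x^2 - 3*x - 1)*exp(-2*x)

Solve f'(x) = 0:
  f'(x) = (4*x^2 - 12*x - 4)·exp(-2*x) and exp(-2*x) > 0 for every x, so f'(x) = 0 ⇔ 4*x^2 - 12*x - 4 = 0.
  Factor: 4*x^2 - 12*x - 4 = 4*(x^2 - 3*x - 1); x^2 - 3*x - 1 = 0 has no rational roots; quadratic formula: x = (3 ± √13)/2.
  ⇒ x = 3/2 - sqrt(13)/2 ≈ -0.3028, 3/2 + sqrt(13)/2 ≈ 3.3028

f''(x) = 4*(-2*x^2 + 8*x - 1)*exp(-2*x)
Second-derivative test at each critical point:
  f''(-0.3028) = -26.4253 < 0 → local maximum
  f''(3.3028) = 0.0195 > 0 → local minimum

Critical points: x = 3/2 - sqrt(13)/2 ≈ -0.3028 (local maximum); x = 3/2 + sqrt(13)/2 ≈ 3.3028 (local minimum)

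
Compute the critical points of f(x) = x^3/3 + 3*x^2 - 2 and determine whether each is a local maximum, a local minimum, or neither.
f'(x) = x*(x + 6)

Solve f'(x) = 0:
  Factor: x^2 + 6*x = x*(x + 6) = 0.
  ⇒ x = -6, 0

f''(x) = 2*x + 6
Second-derivative test at each critical point:
  f''(-6) = -6 < 0 → local maximum
  f''(0) = 6 > 0 → local minimum

Critical points: x = -6 (local maximum); x = 0 (local minimum)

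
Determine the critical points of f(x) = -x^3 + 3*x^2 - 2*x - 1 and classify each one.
f'(x) = -3*x^2 + 6*x - 2

Solve f'(x) = 0:
  3*x^2 - 6*x + 2 = 0 has no rational roots; quadratic formula: x = (6 ± √12)/6.
  ⇒ x = 1 - sqrt(3)/3 ≈ 0.4226, sqrt(3)/3 + 1 ≈ 1.5774

f''(x) = 6 - 6*x
Second-derivative test at each critical point:
  f''(0.4226) = 3.4641 > 0 → local minimum
  f''(1.5774) = -3.4641 < 0 → local maximum

Critical points: x = 1 - sqrt(3)/3 ≈ 0.4226 (local minimum); x = sqrt(3)/3 + 1 ≈ 1.5774 (local maximum)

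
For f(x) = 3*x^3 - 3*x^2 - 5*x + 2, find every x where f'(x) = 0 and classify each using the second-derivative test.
f'(x) = 9*x^2 - 6*x - 5

Solve f'(x) = 0:
  9*x^2 - 6*x - 5 = 0 has no rational roots; quadratic formula: x = (6 ± √216)/18.
  ⇒ x = 1/3 - sqrt(6)/3 ≈ -0.4832, 1/3 + sqrt(6)/3 ≈ 1.1498

f''(x) = 18*x - 6
Second-derivative test at each critical point:
  f''(-0.4832) = -14.6969 < 0 → local maximum
  f''(1.1498) = 14.6969 > 0 → local minimum

Critical points: x = 1/3 - sqrt(6)/3 ≈ -0.4832 (local maximum); x = 1/3 + sqrt(6)/3 ≈ 1.1498 (local minimum)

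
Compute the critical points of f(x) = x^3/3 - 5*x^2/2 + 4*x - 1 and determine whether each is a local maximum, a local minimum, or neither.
f'(x) = x^2 - 5*x + 4

Solve f'(x) = 0:
  Factor: x^2 - 5*x + 4 = (x - 4)*(x - 1) = 0.
  ⇒ x = 1, 4

f''(x) = 2*x - 5
Second-derivative test at each critical point:
  f''(1) = -3 < 0 → local maximum
  f''(4) = 3 > 0 → local minimum

Critical points: x = 1 (local maximum); x = 4 (local minimum)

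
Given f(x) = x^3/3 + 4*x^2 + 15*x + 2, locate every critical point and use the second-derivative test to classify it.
f'(x) = x^2 + 8*x + 15

Solve f'(x) = 0:
  Factor: x^2 + 8*x + 15 = (x + 3)*(x + 5) = 0.
  ⇒ x = -5, -3

f''(x) = 2*x + 8
Second-derivative test at each critical point:
  f''(-5) = -2 < 0 → local maximum
  f''(-3) = 2 > 0 → local minimum

Critical points: x = -5 (local maximum); x = -3 (local minimum)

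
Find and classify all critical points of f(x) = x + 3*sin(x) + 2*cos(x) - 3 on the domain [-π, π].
f'(x) = -2*sin(x) + 3*cos(x) + 1

Solve f'(x) = 0 on [-π, π]:
  f'(x) = 0 ⇔ -2*sin(x) + 3*cos(x) = -1. Write the left side as R·cos(x + φ) with R = √(3² + 2²) = sqrt(13), cos φ = 3*sqrt(13)/13, sin φ = 2*sqrt(13)/13; then cos(x + φ) = -sqrt(13)/13. Solve for x and keep the solutions lying in [-π, π].
  ⇒ x = -pi + atan((2 - 6*sqrt(3))/(-4*sqrt(3) - 3)) ≈ -2.4398, atan((2 + 6*sqrt(3))/(-3 + 4*sqrt(3))) ≈ 1.2638

f''(x) = -3*sin(x) - 2*cos(x)
Second-derivative test at each critical point:
  f''(-2.4398) = 3.4641 > 0 → local minimum
  f''(1.2638) = -3.4641 < 0 → local maximum

Critical points: x = -pi + atan((2 - 6*sqrt(3))/(-4*sqrt(3) - 3)) ≈ -2.4398 (local minimum); x = atan((2 + 6*sqrt(3))/(-3 + 4*sqrt(3))) ≈ 1.2638 (local maximum)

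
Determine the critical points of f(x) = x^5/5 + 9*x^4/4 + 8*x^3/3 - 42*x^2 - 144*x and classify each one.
f'(x) = x^4 + 9*x^3 + 8*x^2 - 84*x - 144

Solve f'(x) = 0:
  Factor: x^4 + 9*x^3 + 8*x^2 - 84*x - 144 = (x - 3)*(x + 2)*(x + 4)*(x + 6) = 0.
  ⇒ x = -6, -4, -2, 3

f''(x) = 4*x^3 + 27*x^2 + 16*x - 84
Second-derivative test at each critical point:
  f''(-6) = -72 < 0 → local maximum
  f''(-4) = 28 > 0 → local minimum
  f''(-2) = -40 < 0 → local maximum
  f''(3) = 315 > 0 → local minimum

Critical points: x = -6 (local maximum); x = -4 (local minimum); x = -2 (local maximum); x = 3 (local minimum)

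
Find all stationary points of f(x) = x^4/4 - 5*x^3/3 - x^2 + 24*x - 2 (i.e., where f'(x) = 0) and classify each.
f'(x) = x^3 - 5*x^2 - 2*x + 24

Solve f'(x) = 0:
  Factor: x^3 - 5*x^2 - 2*x + 24 = (x - 4)*(x - 3)*(x + 2) = 0.
  ⇒ x = -2, 3, 4

f''(x) = 3*x^2 - 10*x - 2
Second-derivative test at each critical point:
  f''(-2) = 30 > 0 → local minimum
  f''(3) = -5 < 0 → local maximum
  f''(4) = 6 > 0 → local minimum

Critical points: x = -2 (local minimum); x = 3 (local maximum); x = 4 (local minimum)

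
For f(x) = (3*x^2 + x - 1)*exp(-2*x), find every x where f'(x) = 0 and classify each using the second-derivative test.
f'(x) = (-6*x^2 + 4*x + 3)*exp(-2*x)

Solve f'(x) = 0:
  f'(x) = (-6*x^2 + 4*x + 3)·exp(-2*x) and exp(-2*x) > 0 for every x, so f'(x) = 0 ⇔ -6*x^2 + 4*x + 3 = 0.
  6*x^2 - 4*x - 3 = 0 has no rational roots; quadratic formula: x = (4 ± √88)/12.
  ⇒ x = 1/3 - sqrt(22)/6 ≈ -0.4484, 1/3 + sqrt(22)/6 ≈ 1.1151

f''(x) = 2*(6*x^2 - 10*x - 1)*exp(-2*x)
Second-derivative test at each critical point:
  f''(-0.4484) = 22.9995 > 0 → local minimum
  f''(1.1151) = -1.0086 < 0 → local maximum

Critical points: x = 1/3 - sqrt(22)/6 ≈ -0.4484 (local minimum); x = 1/3 + sqrt(22)/6 ≈ 1.1151 (local maximum)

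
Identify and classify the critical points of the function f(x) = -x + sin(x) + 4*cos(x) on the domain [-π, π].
f'(x) = -4*sin(x) + cos(x) - 1

Solve f'(x) = 0 on [-π, π]:
  f'(x) = 0 ⇔ -4*sin(x) + cos(x) = 1. Write the left side as R·cos(x + φ) with R = √(1² + 4²) = sqrt(17), cos φ = sqrt(17)/17, sin φ = 4*sqrt(17)/17; then cos(x + φ) = sqrt(17)/17. Solve for x and keep the solutions lying in [-π, π].
  ⇒ x = -pi + atan(8/15) ≈ -2.6516, 0

f''(x) = -sin(x) - 4*cos(x)
Second-derivative test at each critical point:
  f''(-2.6516) = 4 > 0 → local minimum
  f''(0) = -4 < 0 → local maximum

Critical points: x = -pi + atan(8/15) ≈ -2.6516 (local minimum); x = 0 (local maximum)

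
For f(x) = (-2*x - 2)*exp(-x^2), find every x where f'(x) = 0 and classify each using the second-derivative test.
f'(x) = 2*(2*x*(x + 1) - 1)*exp(-x^2)

Solve f'(x) = 0:
  f'(x) = (4*x^2 + 4*x - 2)·exp(-x^2) and exp(-x^2) > 0 for every x, so f'(x) = 0 ⇔ 4*x^2 + 4*x - 2 = 0.
  Factor: 4*x^2 + 4*x - 2 = 2*(2*x^2 + 2*x - 1); 2*x^2 + 2*x - 1 = 0 has no rational roots; quadratic formula: x = (-2 ± √12)/4.
  ⇒ x = -sqrt(3)/2 - 1/2 ≈ -1.3660, -1/2 + sqrt(3)/2 ≈ 0.3660

f''(x) = 4*(-2*x^2*(x + 1) + 3*x + 1)*exp(-x^2)
Second-derivative test at each critical point:
  f''(-1.3660) = -1.0721 < 0 → local maximum
  f''(0.3660) = 6.0595 > 0 → local minimum

Critical points: x = -sqrt(3)/2 - 1/2 ≈ -1.3660 (local maximum); x = -1/2 + sqrt(3)/2 ≈ 0.3660 (local minimum)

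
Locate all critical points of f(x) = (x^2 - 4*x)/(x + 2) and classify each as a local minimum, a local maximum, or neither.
f'(x) = (x^2 + 4*x - 8)/(x^2 + 4*x + 4)

Solve f'(x) = 0:
  f'(x) = (x^2 + 4*x - 8)/(x + 2)^2; the denominator is positive wherever f is defined, so f'(x) = 0 ⇔ x^2 + 4*x - 8 = 0.
  x^2 + 4*x - 8 = 0 has no rational roots; quadratic formula: x = (-4 ± √48)/2.
  ⇒ x = -2*sqrt(3) - 2 ≈ -5.4641, -2 + 2*sqrt(3) ≈ 1.4641

f''(x) = 24/(x^3 + 6*x^2 + 12*x + 8)
Second-derivative test at each critical point:
  f''(-5.4641) = -0.5774 < 0 → local maximum
  f''(1.4641) = 0.5774 > 0 → local minimum

Critical points: x = -2*sqrt(3) - 2 ≈ -5.4641 (local maximum); x = -2 + 2*sqrt(3) ≈ 1.4641 (local minimum)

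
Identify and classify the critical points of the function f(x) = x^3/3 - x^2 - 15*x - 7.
f'(x) = x^2 - 2*x - 15

Solve f'(x) = 0:
  Factor: x^2 - 2*x - 15 = (x - 5)*(x + 3) = 0.
  ⇒ x = -3, 5

f''(x) = 2*x - 2
Second-derivative test at each critical point:
  f''(-3) = -8 < 0 → local maximum
  f''(5) = 8 > 0 → local minimum

Critical points: x = -3 (local maximum); x = 5 (local minimum)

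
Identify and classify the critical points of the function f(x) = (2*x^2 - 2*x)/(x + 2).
f'(x) = 2*(x^2 + 4*x - 2)/(x^2 + 4*x + 4)

Solve f'(x) = 0:
  f'(x) = 2*(x^2 + 4*x - 2)/(x + 2)^2; the denominator is positive wherever f is defined, so f'(x) = 0 ⇔ 2*x^2 + 8*x - 4 = 0.
  Factor: 2*x^2 + 8*x - 4 = 2*(x^2 + 4*x - 2); x^2 + 4*x - 2 = 0 has no rational roots; quadratic formula: x = (-4 ± √24)/2.
  ⇒ x = -sqrt(6) - 2 ≈ -4.4495, -2 + sqrt(6) ≈ 0.4495

f''(x) = 24/(x^3 + 6*x^2 + 12*x + 8)
Second-derivative test at each critical point:
  f''(-4.4495) = -1.6330 < 0 → local maximum
  f''(0.4495) = 1.6330 > 0 → local minimum

Critical points: x = -sqrt(6) - 2 ≈ -4.4495 (local maximum); x = -2 + sqrt(6) ≈ 0.4495 (local minimum)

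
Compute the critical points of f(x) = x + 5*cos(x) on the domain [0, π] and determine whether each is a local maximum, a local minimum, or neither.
f'(x) = 1 - 5*sin(x)

Solve f'(x) = 0 on [0, π]:
  f'(x) = 0 ⇔ sin(x) = 1/5, i.e. x = arcsin(1/5) + 2nπ or x = π − arcsin(1/5) + 2nπ; keep the solutions lying in [0, π].
  ⇒ x = asin(1/5) ≈ 0.2014, pi - asin(1/5) ≈ 2.9402

f''(x) = -5*cos(x)
Second-derivative test at each critical point:
  f''(0.2014) = -4.8990 < 0 → local maximum
  f''(2.9402) = 4.8990 > 0 → local minimum

Critical points: x = asin(1/5) ≈ 0.2014 (local maximum); x = pi - asin(1/5) ≈ 2.9402 (local minimum)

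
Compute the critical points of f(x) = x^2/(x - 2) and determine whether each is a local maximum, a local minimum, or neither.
f'(x) = x*(x - 4)/(x^2 - 4*x + 4)

Solve f'(x) = 0:
  f'(x) = x*(x - 4)/(x - 2)^2; the denominator is positive wherever f is defined, so f'(x) = 0 ⇔ x^2 - 4*x = 0.
  Factor: x^2 - 4*x = x*(x - 4) = 0.
  ⇒ x = 0, 4

f''(x) = 8/(x^3 - 6*x^2 + 12*x - 8)
Second-derivative test at each critical point:
  f''(0) = -1 < 0 → local maximum
  f''(4) = 1 > 0 → local minimum

Critical points: x = 0 (local maximum); x = 4 (local minimum)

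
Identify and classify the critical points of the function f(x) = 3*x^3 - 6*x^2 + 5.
f'(x) = 3*x*(3*x - 4)

Solve f'(x) = 0:
  Factor: 9*x^2 - 12*x = 3*x*(3*x - 4) = 0.
  ⇒ x = 0, 4/3

f''(x) = 18*x - 12
Second-derivative test at each critical point:
  f''(0) = -12 < 0 → local maximum
  f''(4/3) = 12 > 0 → local minimum

Critical points: x = 0 (local maximum); x = 4/3 (local minimum)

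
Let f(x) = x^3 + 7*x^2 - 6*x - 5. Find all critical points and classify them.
f'(x) = 3*x^2 + 14*x - 6

Solve f'(x) = 0:
  3*x^2 + 14*x - 6 = 0 has no rational roots; quadratic formula: x = (-14 ± √268)/6.
  ⇒ x = -sqrt(67)/3 - 7/3 ≈ -5.0618, -7/3 + sqrt(67)/3 ≈ 0.3951

f''(x) = 6*x + 14
Second-derivative test at each critical point:
  f''(-5.0618) = -16.3707 < 0 → local maximum
  f''(0.3951) = 16.3707 > 0 → local minimum

Critical points: x = -sqrt(67)/3 - 7/3 ≈ -5.0618 (local maximum); x = -7/3 + sqrt(67)/3 ≈ 0.3951 (local minimum)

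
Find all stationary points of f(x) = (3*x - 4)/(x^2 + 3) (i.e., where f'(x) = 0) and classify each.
f'(x) = (-3*x^2 + 8*x + 9)/(x^4 + 6*x^2 + 9)

Solve f'(x) = 0:
  f'(x) = -(3*x^2 - 8*x - 9)/(x^2 + 3)^2; the denominator is positive wherever f is defined, so f'(x) = 0 ⇔ -3*x^2 + 8*x + 9 = 0.
  3*x^2 - 8*x - 9 = 0 has no rational roots; quadratic formula: x = (8 ± √172)/6.
  ⇒ x = 4/3 - sqrt(43)/3 ≈ -0.8525, 4/3 + sqrt(43)/3 ≈ 3.5191

f''(x) = 2*(4*x^2*(3*x - 4) + (4 - 9*x)*(x^2 + 3))/(x^2 + 3)^3
Second-derivative test at each critical point:
  f''(-0.8525) = 0.9443 > 0 → local minimum
  f''(3.5191) = -0.0554 < 0 → local maximum

Critical points: x = 4/3 - sqrt(43)/3 ≈ -0.8525 (local minimum); x = 4/3 + sqrt(43)/3 ≈ 3.5191 (local maximum)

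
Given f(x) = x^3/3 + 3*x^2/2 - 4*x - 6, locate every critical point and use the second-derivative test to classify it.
f'(x) = x^2 + 3*x - 4

Solve f'(x) = 0:
  Factor: x^2 + 3*x - 4 = (x - 1)*(x + 4) = 0.
  ⇒ x = -4, 1

f''(x) = 2*x + 3
Second-derivative test at each critical point:
  f''(-4) = -5 < 0 → local maximum
  f''(1) = 5 > 0 → local minimum

Critical points: x = -4 (local maximum); x = 1 (local minimum)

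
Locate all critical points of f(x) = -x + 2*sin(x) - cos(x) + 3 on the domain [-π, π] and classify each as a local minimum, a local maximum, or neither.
f'(x) = sin(x) + 2*cos(x) - 1

Solve f'(x) = 0 on [-π, π]:
  f'(x) = 0 ⇔ sin(x) + 2*cos(x) = 1. Write the left side as R·cos(x + φ) with R = √(2² + (-1)²) = sqrt(5), cos φ = 2*sqrt(5)/5, sin φ = -sqrt(5)/5; then cos(x + φ) = sqrt(5)/5. Solve for x and keep the solutions lying in [-π, π].
  ⇒ x = -atan(3/4) ≈ -0.6435, pi/2 ≈ 1.5708

f''(x) = -2*sin(x) + cos(x)
Second-derivative test at each critical point:
  f''(-0.6435) = 2 > 0 → local minimum
  f''(1.5708) = -2 < 0 → local maximum

Critical points: x = -atan(3/4) ≈ -0.6435 (local minimum); x = pi/2 ≈ 1.5708 (local maximum)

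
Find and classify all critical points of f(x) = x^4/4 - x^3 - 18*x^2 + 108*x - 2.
f'(x) = x^3 - 3*x^2 - 36*x + 108

Solve f'(x) = 0:
  Factor: x^3 - 3*x^2 - 36*x + 108 = (x - 6)*(x - 3)*(x + 6) = 0.
  ⇒ x = -6, 3, 6

f''(x) = 3*x^2 - 6*x - 36
Second-derivative test at each critical point:
  f''(-6) = 108 > 0 → local minimum
  f''(3) = -27 < 0 → local maximum
  f''(6) = 36 > 0 → local minimum

Critical points: x = -6 (local minimum); x = 3 (local maximum); x = 6 (local minimum)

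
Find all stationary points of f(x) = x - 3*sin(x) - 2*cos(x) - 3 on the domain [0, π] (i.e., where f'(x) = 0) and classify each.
f'(x) = 2*sin(x) - 3*cos(x) + 1

Solve f'(x) = 0 on [0, π]:
  f'(x) = 0 ⇔ 2*sin(x) - 3*cos(x) = -1. Write the left side as R·cos(x + φ) with R = √((-3)² + (-2)²) = sqrt(13), cos φ = -3*sqrt(13)/13, sin φ = -2*sqrt(13)/13; then cos(x + φ) = -sqrt(13)/13. Solve for x and keep the solutions lying in [0, π].
  ⇒ x = atan((-2 + 6*sqrt(3))/(3 + 4*sqrt(3))) ≈ 0.7018

f''(x) = 3*sin(x) + 2*cos(x)
Second-derivative test at each critical point:
  f''(0.7018) = 3.4641 > 0 → local minimum

Critical points: x = atan((-2 + 6*sqrt(3))/(3 + 4*sqrt(3))) ≈ 0.7018 (local minimum)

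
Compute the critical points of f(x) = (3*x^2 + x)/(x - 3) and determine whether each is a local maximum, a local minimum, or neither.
f'(x) = 3*(x^2 - 6*x - 1)/(x^2 - 6*x + 9)

Solve f'(x) = 0:
  f'(x) = 3*(x^2 - 6*x - 1)/(x - 3)^2; the denominator is positive wherever f is defined, so f'(x) = 0 ⇔ 3*x^2 - 18*x - 3 = 0.
  Factor: 3*x^2 - 18*x - 3 = 3*(x^2 - 6*x - 1); x^2 - 6*x - 1 = 0 has no rational roots; quadratic formula: x = (6 ± √40)/2.
  ⇒ x = 3 - sqrt(10) ≈ -0.1623, 3 + sqrt(10) ≈ 6.1623

f''(x) = 60/(x^3 - 9*x^2 + 27*x - 27)
Second-derivative test at each critical point:
  f''(-0.1623) = -1.8974 < 0 → local maximum
  f''(6.1623) = 1.8974 > 0 → local minimum

Critical points: x = 3 - sqrt(10) ≈ -0.1623 (local maximum); x = 3 + sqrt(10) ≈ 6.1623 (local minimum)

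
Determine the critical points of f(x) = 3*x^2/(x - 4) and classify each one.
f'(x) = 3*x*(x - 8)/(x^2 - 8*x + 16)

Solve f'(x) = 0:
  f'(x) = 3*x*(x - 8)/(x - 4)^2; the denominator is positive wherever f is defined, so f'(x) = 0 ⇔ 3*x^2 - 24*x = 0.
  Factor: 3*x^2 - 24*x = 3*x*(x - 8) = 0.
  ⇒ x = 0, 8

f''(x) = 96/(x^3 - 12*x^2 + 48*x - 64)
Second-derivative test at each critical point:
  f''(0) = -3/2 < 0 → local maximum
  f''(8) = 3/2 > 0 → local minimum

Critical points: x = 0 (local maximum); x = 8 (local minimum)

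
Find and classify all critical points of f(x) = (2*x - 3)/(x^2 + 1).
f'(x) = 2*(-x^2 + 3*x + 1)/(x^4 + 2*x^2 + 1)

Solve f'(x) = 0:
  f'(x) = -2*(x^2 - 3*x - 1)/(x^2 + 1)^2; the denominator is positive wherever f is defined, so f'(x) = 0 ⇔ -2*x^2 + 6*x + 2 = 0.
  Factor: -2*x^2 + 6*x + 2 = -2*(x^2 - 3*x - 1); x^2 - 3*x - 1 = 0 has no rational roots; quadratic formula: x = (3 ± √13)/2.
  ⇒ x = 3/2 - sqrt(13)/2 ≈ -0.3028, 3/2 + sqrt(13)/2 ≈ 3.3028

f''(x) = 2*(4*x^2*(2*x - 3) + 3*(1 - 2*x)*(x^2 + 1))/(x^2 + 1)^3
Second-derivative test at each critical point:
  f''(-0.3028) = 6.0509 > 0 → local minimum
  f''(3.3028) = -0.0509 < 0 → local maximum

Critical points: x = 3/2 - sqrt(13)/2 ≈ -0.3028 (local minimum); x = 3/2 + sqrt(13)/2 ≈ 3.3028 (local maximum)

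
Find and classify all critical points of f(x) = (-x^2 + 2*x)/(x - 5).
f'(x) = (-x^2 + 10*x - 10)/(x^2 - 10*x + 25)

Solve f'(x) = 0:
  f'(x) = -(x^2 - 10*x + 10)/(x - 5)^2; the denominator is positive wherever f is defined, so f'(x) = 0 ⇔ -x^2 + 10*x - 10 = 0.
  x^2 - 10*x + 10 = 0 has no rational roots; quadratic formula: x = (10 ± √60)/2.
  ⇒ x = 5 - sqrt(15) ≈ 1.1270, sqrt(15) + 5 ≈ 8.8730

f''(x) = -30/(x^3 - 15*x^2 + 75*x - 125)
Second-derivative test at each critical point:
  f''(1.1270) = 0.5164 > 0 → local minimum
  f''(8.8730) = -0.5164 < 0 → local maximum

Critical points: x = 5 - sqrt(15) ≈ 1.1270 (local minimum); x = sqrt(15) + 5 ≈ 8.8730 (local maximum)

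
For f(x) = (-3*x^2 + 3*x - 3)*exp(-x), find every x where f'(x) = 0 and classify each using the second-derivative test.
f'(x) = 3*(x^2 - 3*x + 2)*exp(-x)

Solve f'(x) = 0:
  f'(x) = (3*x^2 - 9*x + 6)·exp(-x) and exp(-x) > 0 for every x, so f'(x) = 0 ⇔ 3*x^2 - 9*x + 6 = 0.
  Factor: 3*x^2 - 9*x + 6 = 3*(x - 2)*(x - 1) = 0.
  ⇒ x = 1, 2

f''(x) = 3*(-x^2 + 5*x - 5)*exp(-x)
Second-derivative test at each critical point:
  f''(1) = -1.1036 < 0 → local maximum
  f''(2) = 0.4060 > 0 → local minimum

Critical points: x = 1 (local maximum); x = 2 (local minimum)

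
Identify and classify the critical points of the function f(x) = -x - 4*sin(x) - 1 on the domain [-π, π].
f'(x) = -4*cos(x) - 1

Solve f'(x) = 0 on [-π, π]:
  f'(x) = 0 ⇔ cos(x) = -1/4, i.e. x = ±arccos(-1/4) + 2nπ; keep the solutions lying in [-π, π].
  ⇒ x = -acos(-1/4) ≈ -1.8235, acos(-1/4) ≈ 1.8235

f''(x) = 4*sin(x)
Second-derivative test at each critical point:
  f''(-1.8235) = -3.8730 < 0 → local maximum
  f''(1.8235) = 3.8730 > 0 → local minimum

Critical points: x = -acos(-1/4) ≈ -1.8235 (local maximum); x = acos(-1/4) ≈ 1.8235 (local minimum)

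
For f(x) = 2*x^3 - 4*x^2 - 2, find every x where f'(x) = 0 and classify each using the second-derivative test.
f'(x) = 2*x*(3*x - 4)

Solve f'(x) = 0:
  Factor: 6*x^2 - 8*x = 2*x*(3*x - 4) = 0.
  ⇒ x = 0, 4/3

f''(x) = 12*x - 8
Second-derivative test at each critical point:
  f''(0) = -8 < 0 → local maximum
  f''(4/3) = 8 > 0 → local minimum

Critical points: x = 0 (local maximum); x = 4/3 (local minimum)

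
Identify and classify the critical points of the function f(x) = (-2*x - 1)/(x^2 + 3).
f'(x) = 2*(x^2 + x - 3)/(x^4 + 6*x^2 + 9)

Solve f'(x) = 0:
  f'(x) = 2*(x^2 + x - 3)/(x^2 + 3)^2; the denominator is positive wherever f is defined, so f'(x) = 0 ⇔ 2*x^2 + 2*x - 6 = 0.
  Factor: 2*x^2 + 2*x - 6 = 2*(x^2 + x - 3); x^2 + x - 3 = 0 has no rational roots; quadratic formula: x = (-1 ± √13)/2.
  ⇒ x = -sqrt(13)/2 - 1/2 ≈ -2.3028, -1/2 + sqrt(13)/2 ≈ 1.3028

f''(x) = 2*(-4*x^2*(2*x + 1) + (6*x + 1)*(x^2 + 3))/(x^2 + 3)^3
Second-derivative test at each critical point:
  f''(-2.3028) = -0.1046 < 0 → local maximum
  f''(1.3028) = 0.3268 > 0 → local minimum

Critical points: x = -sqrt(13)/2 - 1/2 ≈ -2.3028 (local maximum); x = -1/2 + sqrt(13)/2 ≈ 1.3028 (local minimum)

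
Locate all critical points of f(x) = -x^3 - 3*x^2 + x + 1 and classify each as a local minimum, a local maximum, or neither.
f'(x) = -3*x^2 - 6*x + 1

Solve f'(x) = 0:
  3*x^2 + 6*x - 1 = 0 has no rational roots; quadratic formula: x = (-6 ± √48)/6.
  ⇒ x = -2*sqrt(3)/3 - 1 ≈ -2.1547, -1 + 2*sqrt(3)/3 ≈ 0.1547

f''(x) = -6*x - 6
Second-derivative test at each critical point:
  f''(-2.1547) = 6.9282 > 0 → local minimum
  f''(0.1547) = -6.9282 < 0 → local maximum

Critical points: x = -2*sqrt(3)/3 - 1 ≈ -2.1547 (local minimum); x = -1 + 2*sqrt(3)/3 ≈ 0.1547 (local maximum)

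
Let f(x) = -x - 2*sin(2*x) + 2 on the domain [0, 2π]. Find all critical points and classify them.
f'(x) = 8*sin(x)^2 - 5

Solve f'(x) = 0 on [0, 2π]:
  f'(x) = 0 ⇔ cos(2*x) = -1/4, i.e. 2*x = ±arccos(-1/4) + 2nπ; keep the solutions lying in [0, 2π].
  ⇒ x = acos(-1/4)/2 ≈ 0.9117, pi - acos(-1/4)/2 ≈ 2.2299, acos(-1/4)/2 + pi ≈ 4.0533, -acos(-1/4)/2 + 2*pi ≈ 5.3714

f''(x) = 8*sin(2*x)
Second-derivative test at each critical point:
  f''(0.9117) = 7.7460 > 0 → local minimum
  f''(2.2299) = -7.7460 < 0 → local maximum
  f''(4.0533) = 7.7460 > 0 → local minimum
  f''(5.3714) = -7.7460 < 0 → local maximum

Critical points: x = acos(-1/4)/2 ≈ 0.9117 (local minimum); x = pi - acos(-1/4)/2 ≈ 2.2299 (local maximum); x = acos(-1/4)/2 + pi ≈ 4.0533 (local minimum); x = -acos(-1/4)/2 + 2*pi ≈ 5.3714 (local maximum)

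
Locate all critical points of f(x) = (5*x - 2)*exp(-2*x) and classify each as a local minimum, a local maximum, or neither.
f'(x) = (9 - 10*x)*exp(-2*x)

Solve f'(x) = 0:
  f'(x) = (9 - 10*x)·exp(-2*x) and exp(-2*x) > 0 for every x, so f'(x) = 0 ⇔ 9 - 10*x = 0.
  9 - 10*x = 0.
  ⇒ x = 9/10

f''(x) = 4*(5*x - 7)*exp(-2*x)
Second-derivative test at each critical point:
  f''(9/10) = -1.6530 < 0 → local maximum

Critical points: x = 9/10 (local maximum)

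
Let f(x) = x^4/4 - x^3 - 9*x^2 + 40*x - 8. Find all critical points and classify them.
f'(x) = x^3 - 3*x^2 - 18*x + 40

Solve f'(x) = 0:
  Factor: x^3 - 3*x^2 - 18*x + 40 = (x - 5)*(x - 2)*(x + 4) = 0.
  ⇒ x = -4, 2, 5

f''(x) = 3*x^2 - 6*x - 18
Second-derivative test at each critical point:
  f''(-4) = 54 > 0 → local minimum
  f''(2) = -18 < 0 → local maximum
  f''(5) = 27 > 0 → local minimum

Critical points: x = -4 (local minimum); x = 2 (local maximum); x = 5 (local minimum)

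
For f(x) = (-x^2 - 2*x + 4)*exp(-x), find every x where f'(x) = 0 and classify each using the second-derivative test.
f'(x) = (x^2 - 6)*exp(-x)

Solve f'(x) = 0:
  f'(x) = (x^2 - 6)·exp(-x) and exp(-x) > 0 for every x, so f'(x) = 0 ⇔ x^2 - 6 = 0.
  x^2 - 6 = 0 has no rational roots; quadratic formula: x = (0 ± √24)/2.
  ⇒ x = -sqrt(6) ≈ -2.4495, sqrt(6) ≈ 2.4495

f''(x) = (-x^2 + 2*x + 6)*exp(-x)
Second-derivative test at each critical point:
  f''(-2.4495) = -56.7421 < 0 → local maximum
  f''(2.4495) = 0.4230 > 0 → local minimum

Critical points: x = -sqrt(6) ≈ -2.4495 (local maximum); x = sqrt(6) ≈ 2.4495 (local minimum)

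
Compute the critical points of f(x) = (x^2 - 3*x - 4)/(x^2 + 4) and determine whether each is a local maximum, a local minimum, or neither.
f'(x) = (3*x^2 + 16*x - 12)/(x^4 + 8*x^2 + 16)

Solve f'(x) = 0:
  f'(x) = (x + 6)*(3*x - 2)/(x^2 + 4)^2; the denominator is positive wherever f is defined, so f'(x) = 0 ⇔ 3*x^2 + 16*x - 12 = 0.
  Factor: 3*x^2 + 16*x - 12 = (x + 6)*(3*x - 2) = 0.
  ⇒ x = -6, 2/3

f''(x) = 2*(-3*x^3 - 24*x^2 + 36*x + 32)/(x^6 + 12*x^4 + 48*x^2 + 64)
Second-derivative test at each critical point:
  f''(-6) = -1/80 < 0 → local maximum
  f''(2/3) = 81/80 > 0 → local minimum

Critical points: x = -6 (local maximum); x = 2/3 (local minimum)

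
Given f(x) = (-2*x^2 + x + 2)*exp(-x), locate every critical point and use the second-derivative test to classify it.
f'(x) = (2*x^2 - 5*x - 1)*exp(-x)

Solve f'(x) = 0:
  f'(x) = (2*x^2 - 5*x - 1)·exp(-x) and exp(-x) > 0 for every x, so f'(x) = 0 ⇔ 2*x^2 - 5*x - 1 = 0.
  2*x^2 - 5*x - 1 = 0 has no rational roots; quadratic formula: x = (5 ± √33)/4.
  ⇒ x = 5/4 - sqrt(33)/4 ≈ -0.1861, 5/4 + sqrt(33)/4 ≈ 2.6861

f''(x) = (-2*x^2 + 9*x - 4)*exp(-x)
Second-derivative test at each critical point:
  f''(-0.1861) = -6.9199 < 0 → local maximum
  f''(2.6861) = 0.3915 > 0 → local minimum

Critical points: x = 5/4 - sqrt(33)/4 ≈ -0.1861 (local maximum); x = 5/4 + sqrt(33)/4 ≈ 2.6861 (local minimum)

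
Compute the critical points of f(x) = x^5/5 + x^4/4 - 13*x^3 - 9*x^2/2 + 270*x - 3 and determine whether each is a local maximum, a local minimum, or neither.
f'(x) = x^4 + x^3 - 39*x^2 - 9*x + 270

Solve f'(x) = 0:
  Factor: x^4 + x^3 - 39*x^2 - 9*x + 270 = (x - 5)*(x - 3)*(x + 3)*(x + 6) = 0.
  ⇒ x = -6, -3, 3, 5

f''(x) = 4*x^3 + 3*x^2 - 78*x - 9
Second-derivative test at each critical point:
  f''(-6) = -297 < 0 → local maximum
  f''(-3) = 144 > 0 → local minimum
  f''(3) = -108 < 0 → local maximum
  f''(5) = 176 > 0 → local minimum

Critical points: x = -6 (local maximum); x = -3 (local minimum); x = 3 (local maximum); x = 5 (local minimum)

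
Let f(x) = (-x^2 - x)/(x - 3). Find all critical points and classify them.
f'(x) = (-x^2 + 6*x + 3)/(x^2 - 6*x + 9)

Solve f'(x) = 0:
  f'(x) = -(x^2 - 6*x - 3)/(x - 3)^2; the denominator is positive wherever f is defined, so f'(x) = 0 ⇔ -x^2 + 6*x + 3 = 0.
  x^2 - 6*x - 3 = 0 has no rational roots; quadratic formula: x = (6 ± √48)/2.
  ⇒ x = 3 - 2*sqrt(3) ≈ -0.4641, 3 + 2*sqrt(3) ≈ 6.4641

f''(x) = -24/(x^3 - 9*x^2 + 27*x - 27)
Second-derivative test at each critical point:
  f''(-0.4641) = 0.5774 > 0 → local minimum
  f''(6.4641) = -0.5774 < 0 → local maximum

Critical points: x = 3 - 2*sqrt(3) ≈ -0.4641 (local minimum); x = 3 + 2*sqrt(3) ≈ 6.4641 (local maximum)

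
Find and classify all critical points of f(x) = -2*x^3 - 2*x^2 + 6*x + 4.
f'(x) = -6*x^2 - 4*x + 6

Solve f'(x) = 0:
  Factor: -6*x^2 - 4*x + 6 = -2*(3*x^2 + 2*x - 3); 3*x^2 + 2*x - 3 = 0 has no rational roots; quadratic formula: x = (-2 ± √40)/6.
  ⇒ x = -sqrt(10)/3 - 1/3 ≈ -1.3874, -1/3 + sqrt(10)/3 ≈ 0.7208

f''(x) = -12*x - 4
Second-derivative test at each critical point:
  f''(-1.3874) = 12.6491 > 0 → local minimum
  f''(0.7208) = -12.6491 < 0 → local maximum

Critical points: x = -sqrt(10)/3 - 1/3 ≈ -1.3874 (local minimum); x = -1/3 + sqrt(10)/3 ≈ 0.7208 (local maximum)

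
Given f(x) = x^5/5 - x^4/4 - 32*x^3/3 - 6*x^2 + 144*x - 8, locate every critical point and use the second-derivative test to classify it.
f'(x) = x^4 - x^3 - 32*x^2 - 12*x + 144

Solve f'(x) = 0:
  Factor: x^4 - x^3 - 32*x^2 - 12*x + 144 = (x - 6)*(x - 2)*(x + 3)*(x + 4) = 0.
  ⇒ x = -4, -3, 2, 6

f''(x) = 4*x^3 - 3*x^2 - 64*x - 12
Second-derivative test at each critical point:
  f''(-4) = -60 < 0 → local maximum
  f''(-3) = 45 > 0 → local minimum
  f''(2) = -120 < 0 → local maximum
  f''(6) = 360 > 0 → local minimum

Critical points: x = -4 (local maximum); x = -3 (local minimum); x = 2 (local maximum); x = 6 (local minimum)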